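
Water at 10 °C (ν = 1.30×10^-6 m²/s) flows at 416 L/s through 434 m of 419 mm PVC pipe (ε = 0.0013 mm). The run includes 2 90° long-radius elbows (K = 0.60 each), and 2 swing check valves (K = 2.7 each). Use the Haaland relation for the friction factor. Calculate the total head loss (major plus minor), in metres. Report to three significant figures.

H_L ≈ 8.68 m

V = 4Q/(πD²) = 3.017 m/s; V²/2g = 0.4639 m
Re = 9.72×10^5, ε/D = 3.10×10^-6 → f = 0.01169 (Haaland)
Major: h_f = f(L/D)·V²/2g = 0.01169·1036·0.4639 = 5.618 m
Minor: ΣK = 6.60; h_m = ΣK·V²/2g = 3.062 m
Total H_L = 5.618 + 3.062 = 8.680 m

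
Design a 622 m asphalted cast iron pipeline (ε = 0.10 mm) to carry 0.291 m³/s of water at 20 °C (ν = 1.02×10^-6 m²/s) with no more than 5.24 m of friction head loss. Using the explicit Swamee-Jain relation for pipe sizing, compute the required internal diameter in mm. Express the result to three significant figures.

D ≈ 423 mm

Swamee-Jain (Type III): D = 0.66·[ε^1.25·(LQ²/(gh_f))^4.75 + ν·Q^9.4·(L/(gh_f))^5.2]^0.04
LQ²/(gh_f) = 1.025; L/(gh_f) = 12.10
Term 1 = ε^1.25·(…)^4.75 = 1.12×10^-5; Term 2 = ν·Q^9.4·(…)^5.2 = 3.98×10^-6
D = 0.66·(1.12×10^-5 + 3.98×10^-6)^0.04 = 0.4235 m = 423 mm
Check: V = 2.07 m/s, Re = 8.58×10^5, f = 0.01528, h_f = 4.88 m ≈ 5.24 m ✓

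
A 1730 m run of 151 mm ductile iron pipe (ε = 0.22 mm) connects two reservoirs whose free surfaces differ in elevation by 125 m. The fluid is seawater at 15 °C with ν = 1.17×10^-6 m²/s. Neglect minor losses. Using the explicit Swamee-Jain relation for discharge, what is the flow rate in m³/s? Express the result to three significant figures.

Q ≈ 0.0557 m³/s

Swamee-Jain (Type II): Q = -0.965·√(gD⁵h_f/L)·ln[ε/(3.7D) + √(3.17ν²L/(gD³h_f))]
√(gD⁵h_f/L) = √(9.81·0.151⁵·125/1730) = 0.007459
ε/(3.7D) = 3.94×10^-4; √(3.17ν²L/(gD³h_f)) = 4.22×10^-5
Q = -0.965·0.007459·ln(4.359×10^-4) = 0.05570 m³/s
Check: V = 3.11 m/s, Re = 4.01×10^5, f = 0.02226, h_f = 126 m ≈ 125 m ✓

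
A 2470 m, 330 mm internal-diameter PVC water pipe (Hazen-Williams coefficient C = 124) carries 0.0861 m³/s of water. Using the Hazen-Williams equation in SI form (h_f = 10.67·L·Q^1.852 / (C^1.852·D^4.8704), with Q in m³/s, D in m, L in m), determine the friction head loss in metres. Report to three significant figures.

h_f = 10.67·2470·0.0861^1.852 / (124^1.852·0.330^4.8704) = 8.251 m

h_f ≈ 8.25 m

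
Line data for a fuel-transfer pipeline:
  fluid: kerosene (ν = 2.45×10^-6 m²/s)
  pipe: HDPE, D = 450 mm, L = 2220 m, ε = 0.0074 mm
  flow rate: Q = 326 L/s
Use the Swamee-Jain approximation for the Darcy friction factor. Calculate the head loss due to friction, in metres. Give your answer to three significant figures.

V = 4Q/(πD²) = 4·0.326/(π·0.450²) = 2.050 m/s
Re = VD/ν = 2.050·0.450/2.45×10^-6 = 3.76×10^5 → turbulent
ε/D = 0.0074/450 = 1.64×10^-5
Swamee-Jain: f = 0.01400
h_f = f(L/D)V²/(2g) = 0.01400·(2220/0.450)·2.050²/(2·9.81) = 14.79 m

h_f ≈ 14.8 m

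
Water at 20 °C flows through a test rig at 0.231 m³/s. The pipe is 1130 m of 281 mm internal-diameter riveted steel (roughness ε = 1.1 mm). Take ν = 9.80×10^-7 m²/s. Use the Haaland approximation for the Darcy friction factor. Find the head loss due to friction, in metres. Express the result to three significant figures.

V = 4Q/(πD²) = 4·0.231/(π·0.281²) = 3.725 m/s
Re = VD/ν = 3.725·0.281/9.80×10^-7 = 1.07×10^6 → turbulent
ε/D = 1.1/281 = 0.00391
Haaland: f = 0.02839
h_f = f(L/D)V²/(2g) = 0.02839·(1130/0.281)·3.725²/(2·9.81) = 80.73 m

h_f ≈ 80.7 m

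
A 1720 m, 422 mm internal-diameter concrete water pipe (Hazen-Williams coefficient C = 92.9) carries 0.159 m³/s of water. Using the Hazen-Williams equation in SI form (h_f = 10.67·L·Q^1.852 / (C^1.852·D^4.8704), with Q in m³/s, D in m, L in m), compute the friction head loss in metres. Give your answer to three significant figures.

h_f = 10.67·1720·0.159^1.852 / (92.9^1.852·0.422^4.8704) = 9.221 m

h_f ≈ 9.22 m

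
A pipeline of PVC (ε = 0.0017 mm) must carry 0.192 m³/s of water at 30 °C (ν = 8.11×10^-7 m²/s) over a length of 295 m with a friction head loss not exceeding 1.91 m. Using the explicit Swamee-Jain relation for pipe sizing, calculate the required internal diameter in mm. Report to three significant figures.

Swamee-Jain (Type III): D = 0.66·[ε^1.25·(LQ²/(gh_f))^4.75 + ν·Q^9.4·(L/(gh_f))^5.2]^0.04
LQ²/(gh_f) = 0.5804; L/(gh_f) = 15.74
Term 1 = ε^1.25·(…)^4.75 = 4.63×10^-9; Term 2 = ν·Q^9.4·(…)^5.2 = 2.50×10^-7
D = 0.66·(4.63×10^-9 + 2.50×10^-7)^0.04 = 0.3595 m = 360 mm
Check: V = 1.89 m/s, Re = 8.38×10^5, f = 0.01207, h_f = 1.80 m ≈ 1.91 m ✓

D ≈ 360 mm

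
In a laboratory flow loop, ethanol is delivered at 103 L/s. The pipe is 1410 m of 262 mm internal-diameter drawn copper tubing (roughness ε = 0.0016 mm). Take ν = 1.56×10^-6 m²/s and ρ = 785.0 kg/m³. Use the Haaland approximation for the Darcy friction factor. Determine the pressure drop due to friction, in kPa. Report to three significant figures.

Δp ≈ 110 kPa

V = 4Q/(πD²) = 4·0.103/(π·0.262²) = 1.910 m/s
Re = VD/ν = 1.910·0.262/1.56×10^-6 = 3.21×10^5 → turbulent
ε/D = 0.0016/262 = 6.11×10^-6
Haaland: f = 0.01421
h_f = f(L/D)V²/(2g) = 0.01421·(1410/0.262)·1.910²/(2·9.81) = 14.23 m
Δp = ρg·h_f = 785.0·9.81·14.23 = 109.6 kPa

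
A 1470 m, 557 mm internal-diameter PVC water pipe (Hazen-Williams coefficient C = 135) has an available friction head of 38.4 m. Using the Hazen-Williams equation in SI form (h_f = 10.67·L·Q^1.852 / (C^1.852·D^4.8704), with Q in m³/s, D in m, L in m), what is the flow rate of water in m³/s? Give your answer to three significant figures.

Q ≈ 1.13 m³/s

Rearranging: Q = [h_f·C^1.852·D^4.8704 / (10.67·L)]^(1/1.852)
Q = [38.4·135^1.852·0.557^4.8704 / (10.67·1470)]^0.540 = 1.127 m³/s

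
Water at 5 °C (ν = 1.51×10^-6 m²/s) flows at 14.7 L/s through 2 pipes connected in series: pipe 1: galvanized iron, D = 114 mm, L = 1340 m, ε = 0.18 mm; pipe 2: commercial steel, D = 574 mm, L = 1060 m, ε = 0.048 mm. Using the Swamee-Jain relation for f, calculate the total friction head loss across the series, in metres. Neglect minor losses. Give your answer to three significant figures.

Pipe 1: V = 1.440 m/s, Re = 1.09×10^5, ε/D = 0.00158, f = 0.02403, h_1 = f(L/D)V²/2g = 29.86 m
Pipe 2: V = 0.05681 m/s, Re = 2.16×10^4, ε/D = 8.36×10^-5, f = 0.02554, h_2 = f(L/D)V²/2g = 0.007758 m
Series → Q common, losses add: H = Σh = 29.87 m

H ≈ 29.9 m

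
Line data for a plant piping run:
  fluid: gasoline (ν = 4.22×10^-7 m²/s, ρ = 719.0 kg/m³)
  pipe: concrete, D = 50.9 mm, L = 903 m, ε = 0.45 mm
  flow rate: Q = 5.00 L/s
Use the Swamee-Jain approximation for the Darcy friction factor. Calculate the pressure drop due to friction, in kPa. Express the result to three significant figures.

V = 4Q/(πD²) = 4·0.00500/(π·0.0509²) = 2.457 m/s
Re = VD/ν = 2.457·0.0509/4.22×10^-7 = 2.96×10^5 → turbulent
ε/D = 0.45/50.9 = 0.00884
Swamee-Jain: f = 0.03671
h_f = f(L/D)V²/(2g) = 0.03671·(903/0.0509)·2.457²/(2·9.81) = 200.4 m
Δp = ρg·h_f = 719.0·9.81·200.4 = 1414 kPa

Δp ≈ 1410 kPa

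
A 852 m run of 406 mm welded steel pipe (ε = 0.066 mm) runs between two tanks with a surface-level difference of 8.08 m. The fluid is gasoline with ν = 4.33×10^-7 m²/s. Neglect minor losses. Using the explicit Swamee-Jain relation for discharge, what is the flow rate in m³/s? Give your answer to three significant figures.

Swamee-Jain (Type II): Q = -0.965·√(gD⁵h_f/L)·ln[ε/(3.7D) + √(3.17ν²L/(gD³h_f))]
√(gD⁵h_f/L) = √(9.81·0.406⁵·8.08/852) = 0.03204
ε/(3.7D) = 4.39×10^-5; √(3.17ν²L/(gD³h_f)) = 9.77×10^-6
Q = -0.965·0.03204·ln(5.371×10^-5) = 0.3040 m³/s
Check: V = 2.35 m/s, Re = 2.20×10^6, f = 0.01379, h_f = 8.13 m ≈ 8.08 m ✓

Q ≈ 0.304 m³/s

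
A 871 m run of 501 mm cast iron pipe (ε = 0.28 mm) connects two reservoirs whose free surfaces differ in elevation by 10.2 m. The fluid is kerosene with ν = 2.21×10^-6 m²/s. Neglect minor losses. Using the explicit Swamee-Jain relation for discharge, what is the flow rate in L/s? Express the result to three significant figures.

Q ≈ 500 L/s

Swamee-Jain (Type II): Q = -0.965·√(gD⁵h_f/L)·ln[ε/(3.7D) + √(3.17ν²L/(gD³h_f))]
√(gD⁵h_f/L) = √(9.81·0.501⁵·10.2/871) = 0.06022
ε/(3.7D) = 1.51×10^-4; √(3.17ν²L/(gD³h_f)) = 3.27×10^-5
Q = -0.965·0.06022·ln(1.838×10^-4) = 0.4998 m³/s
Check: V = 2.54 m/s, Re = 5.75×10^5, f = 0.01802, h_f = 10.3 m ≈ 10.2 m ✓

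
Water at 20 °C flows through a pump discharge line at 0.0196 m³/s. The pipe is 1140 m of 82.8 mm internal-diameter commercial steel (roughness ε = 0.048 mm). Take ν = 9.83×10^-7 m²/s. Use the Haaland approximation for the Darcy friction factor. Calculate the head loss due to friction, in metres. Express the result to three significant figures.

h_f ≈ 172 m

V = 4Q/(πD²) = 4·0.0196/(π·0.0828²) = 3.640 m/s
Re = VD/ν = 3.640·0.0828/9.83×10^-7 = 3.07×10^5 → turbulent
ε/D = 0.048/82.8 = 5.80×10^-4
Haaland: f = 0.01850
h_f = f(L/D)V²/(2g) = 0.01850·(1140/0.0828)·3.640²/(2·9.81) = 172.0 m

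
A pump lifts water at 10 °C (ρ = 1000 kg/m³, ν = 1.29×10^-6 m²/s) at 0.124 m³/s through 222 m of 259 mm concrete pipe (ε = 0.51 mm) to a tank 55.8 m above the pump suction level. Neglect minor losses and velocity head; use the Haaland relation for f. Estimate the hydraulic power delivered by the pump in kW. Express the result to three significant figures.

V = 4Q/(πD²) = 2.354 m/s; Re = 4.73×10^5; ε/D = 0.00197; f = 0.02371
h_f = f(L/D)V²/2g = 5.739 m
Total head H = z + h_f = 55.8 + 5.739 = 61.54 m
P_hyd = ρgQH = 1000·9.81·0.124·61.54 = 74.86 kW

P_hyd ≈ 74.9 kW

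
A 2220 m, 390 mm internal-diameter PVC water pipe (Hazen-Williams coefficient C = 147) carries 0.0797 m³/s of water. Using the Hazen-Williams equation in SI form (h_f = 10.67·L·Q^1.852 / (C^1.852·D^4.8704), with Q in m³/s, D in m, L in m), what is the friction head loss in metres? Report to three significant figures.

h_f ≈ 2.08 m

h_f = 10.67·2220·0.0797^1.852 / (147^1.852·0.390^4.8704) = 2.079 m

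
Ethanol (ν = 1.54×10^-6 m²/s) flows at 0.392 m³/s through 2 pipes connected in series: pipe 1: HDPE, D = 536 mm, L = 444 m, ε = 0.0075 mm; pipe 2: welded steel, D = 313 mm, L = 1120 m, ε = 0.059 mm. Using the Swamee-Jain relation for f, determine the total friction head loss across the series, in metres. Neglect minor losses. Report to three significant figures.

Pipe 1: V = 1.737 m/s, Re = 6.05×10^5, ε/D = 1.40×10^-5, f = 0.01291, h_1 = f(L/D)V²/2g = 1.645 m
Pipe 2: V = 5.095 m/s, Re = 1.04×10^6, ε/D = 1.88×10^-4, f = 0.01461, h_2 = f(L/D)V²/2g = 69.17 m
Series → Q common, losses add: H = Σh = 70.82 m

H ≈ 70.8 m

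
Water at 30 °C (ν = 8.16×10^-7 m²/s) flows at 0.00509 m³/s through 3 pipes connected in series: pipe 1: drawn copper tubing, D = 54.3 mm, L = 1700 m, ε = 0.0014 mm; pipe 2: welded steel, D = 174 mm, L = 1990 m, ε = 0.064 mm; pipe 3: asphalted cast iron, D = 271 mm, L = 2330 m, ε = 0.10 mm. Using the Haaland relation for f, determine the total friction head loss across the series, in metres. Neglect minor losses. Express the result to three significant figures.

Pipe 1: V = 2.198 m/s, Re = 1.46×10^5, ε/D = 2.58×10^-5, f = 0.01662, h_1 = f(L/D)V²/2g = 128.1 m
Pipe 2: V = 0.2141 m/s, Re = 4.56×10^4, ε/D = 3.68×10^-4, f = 0.02221, h_2 = f(L/D)V²/2g = 0.5933 m
Pipe 3: V = 0.08824 m/s, Re = 2.93×10^4, ε/D = 3.69×10^-4, f = 0.02427, h_3 = f(L/D)V²/2g = 0.08282 m
Series → Q common, losses add: H = Σh = 128.8 m

H ≈ 129 m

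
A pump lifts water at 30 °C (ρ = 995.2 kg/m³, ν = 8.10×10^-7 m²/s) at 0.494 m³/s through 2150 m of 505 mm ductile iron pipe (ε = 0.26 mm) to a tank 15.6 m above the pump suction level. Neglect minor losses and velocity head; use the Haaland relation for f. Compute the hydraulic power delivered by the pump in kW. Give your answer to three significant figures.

P_hyd ≈ 184 kW

V = 4Q/(πD²) = 2.466 m/s; Re = 1.54×10^6; ε/D = 5.15×10^-4; f = 0.01713
h_f = f(L/D)V²/2g = 22.61 m
Total head H = z + h_f = 15.6 + 22.61 = 38.21 m
P_hyd = ρgQH = 995.2·9.81·0.494·38.21 = 184.3 kW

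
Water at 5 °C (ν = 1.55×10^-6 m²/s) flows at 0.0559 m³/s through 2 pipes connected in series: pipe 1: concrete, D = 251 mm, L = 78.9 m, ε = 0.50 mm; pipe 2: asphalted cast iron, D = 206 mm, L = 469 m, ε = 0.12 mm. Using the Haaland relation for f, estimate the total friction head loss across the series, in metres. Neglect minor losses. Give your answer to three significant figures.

Pipe 1: V = 1.130 m/s, Re = 1.83×10^5, ε/D = 0.00199, f = 0.02430, h_1 = f(L/D)V²/2g = 0.4969 m
Pipe 2: V = 1.677 m/s, Re = 2.23×10^5, ε/D = 5.83×10^-4, f = 0.01890, h_2 = f(L/D)V²/2g = 6.170 m
Series → Q common, losses add: H = Σh = 6.667 m

H ≈ 6.67 m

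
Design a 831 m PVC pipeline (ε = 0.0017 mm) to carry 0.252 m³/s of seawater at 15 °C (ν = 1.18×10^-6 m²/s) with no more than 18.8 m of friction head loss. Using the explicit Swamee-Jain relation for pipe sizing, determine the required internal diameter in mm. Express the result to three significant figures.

D ≈ 312 mm

Swamee-Jain (Type III): D = 0.66·[ε^1.25·(LQ²/(gh_f))^4.75 + ν·Q^9.4·(L/(gh_f))^5.2]^0.04
LQ²/(gh_f) = 0.2861; L/(gh_f) = 4.506
Term 1 = ε^1.25·(…)^4.75 = 1.61×10^-10; Term 2 = ν·Q^9.4·(…)^5.2 = 6.99×10^-9
D = 0.66·(1.61×10^-10 + 6.99×10^-9)^0.04 = 0.3117 m = 312 mm
Check: V = 3.30 m/s, Re = 8.72×10^5, f = 0.01200, h_f = 17.8 m ≈ 18.8 m ✓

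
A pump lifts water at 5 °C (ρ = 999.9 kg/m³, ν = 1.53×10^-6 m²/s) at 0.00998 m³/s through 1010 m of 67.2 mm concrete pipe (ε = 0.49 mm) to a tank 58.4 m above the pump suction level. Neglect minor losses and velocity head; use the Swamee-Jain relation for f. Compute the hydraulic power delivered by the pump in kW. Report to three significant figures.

V = 4Q/(πD²) = 2.814 m/s; Re = 1.24×10^5; ε/D = 0.00729; f = 0.03498
h_f = f(L/D)V²/2g = 212.1 m
Total head H = z + h_f = 58.4 + 212.1 = 270.5 m
P_hyd = ρgQH = 999.9·9.81·0.00998·270.5 = 26.48 kW

P_hyd ≈ 26.5 kW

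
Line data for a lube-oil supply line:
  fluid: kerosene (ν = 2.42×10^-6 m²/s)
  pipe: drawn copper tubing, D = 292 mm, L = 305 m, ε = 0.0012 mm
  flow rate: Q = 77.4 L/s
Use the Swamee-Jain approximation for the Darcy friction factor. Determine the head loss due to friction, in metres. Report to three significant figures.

V = 4Q/(πD²) = 4·0.0774/(π·0.292²) = 1.156 m/s
Re = VD/ν = 1.156·0.292/2.42×10^-6 = 1.39×10^5 → turbulent
ε/D = 0.0012/292 = 4.11×10^-6
Swamee-Jain: f = 0.01671
h_f = f(L/D)V²/(2g) = 0.01671·(305/0.292)·1.156²/(2·9.81) = 1.189 m

h_f ≈ 1.19 m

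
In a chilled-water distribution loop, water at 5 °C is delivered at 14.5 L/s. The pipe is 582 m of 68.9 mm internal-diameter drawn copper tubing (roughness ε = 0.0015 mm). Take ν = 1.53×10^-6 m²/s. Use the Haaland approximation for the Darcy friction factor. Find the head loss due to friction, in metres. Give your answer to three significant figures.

h_f ≈ 104 m

V = 4Q/(πD²) = 4·0.0145/(π·0.0689²) = 3.889 m/s
Re = VD/ν = 3.889·0.0689/1.53×10^-6 = 1.75×10^5 → turbulent
ε/D = 0.0015/68.9 = 2.18×10^-5
Haaland: f = 0.01603
h_f = f(L/D)V²/(2g) = 0.01603·(582/0.0689)·3.889²/(2·9.81) = 104.4 m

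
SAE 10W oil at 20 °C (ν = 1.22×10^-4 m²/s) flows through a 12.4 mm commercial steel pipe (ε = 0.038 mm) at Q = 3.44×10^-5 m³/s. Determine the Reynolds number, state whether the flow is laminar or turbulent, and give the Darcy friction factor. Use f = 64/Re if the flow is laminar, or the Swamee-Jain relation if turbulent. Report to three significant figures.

V = 4Q/(πD²) = 0.2849 m/s
Re = VD/ν = 0.2849·0.0124/1.22×10^-4 = 29.0
Re < 2300 → laminar → f = 64/Re = 2.211

Re ≈ 29.0; laminar; f = 64/Re ≈ 2.21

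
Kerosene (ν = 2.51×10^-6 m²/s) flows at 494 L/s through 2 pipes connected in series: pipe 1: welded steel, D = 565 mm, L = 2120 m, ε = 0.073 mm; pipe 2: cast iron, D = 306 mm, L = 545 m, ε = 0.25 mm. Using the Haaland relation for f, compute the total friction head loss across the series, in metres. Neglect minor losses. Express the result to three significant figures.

H ≈ 89.3 m

Pipe 1: V = 1.970 m/s, Re = 4.44×10^5, ε/D = 1.29×10^-4, f = 0.01477, h_1 = f(L/D)V²/2g = 10.97 m
Pipe 2: V = 6.717 m/s, Re = 8.19×10^5, ε/D = 8.17×10^-4, f = 0.01912, h_2 = f(L/D)V²/2g = 78.30 m
Series → Q common, losses add: H = Σh = 89.27 m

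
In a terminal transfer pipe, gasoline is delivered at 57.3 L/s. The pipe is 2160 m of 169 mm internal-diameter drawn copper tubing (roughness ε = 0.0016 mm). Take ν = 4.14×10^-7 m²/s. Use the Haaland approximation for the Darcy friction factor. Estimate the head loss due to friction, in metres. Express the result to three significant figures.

h_f ≈ 49.6 m

V = 4Q/(πD²) = 4·0.0573/(π·0.169²) = 2.554 m/s
Re = VD/ν = 2.554·0.169/4.14×10^-7 = 1.04×10^6 → turbulent
ε/D = 0.0016/169 = 9.47×10^-6
Haaland: f = 0.01168
h_f = f(L/D)V²/(2g) = 0.01168·(2160/0.169)·2.554²/(2·9.81) = 49.65 m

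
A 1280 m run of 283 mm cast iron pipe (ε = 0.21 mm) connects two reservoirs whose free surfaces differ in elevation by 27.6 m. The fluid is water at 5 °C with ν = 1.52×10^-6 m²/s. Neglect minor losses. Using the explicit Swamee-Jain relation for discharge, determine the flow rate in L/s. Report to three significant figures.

Swamee-Jain (Type II): Q = -0.965·√(gD⁵h_f/L)·ln[ε/(3.7D) + √(3.17ν²L/(gD³h_f))]
√(gD⁵h_f/L) = √(9.81·0.283⁵·27.6/1280) = 0.01960
ε/(3.7D) = 2.01×10^-4; √(3.17ν²L/(gD³h_f)) = 3.91×10^-5
Q = -0.965·0.01960·ln(2.396×10^-4) = 0.1576 m³/s
Check: V = 2.51 m/s, Re = 4.67×10^5, f = 0.01919, h_f = 27.8 m ≈ 27.6 m ✓

Q ≈ 158 L/s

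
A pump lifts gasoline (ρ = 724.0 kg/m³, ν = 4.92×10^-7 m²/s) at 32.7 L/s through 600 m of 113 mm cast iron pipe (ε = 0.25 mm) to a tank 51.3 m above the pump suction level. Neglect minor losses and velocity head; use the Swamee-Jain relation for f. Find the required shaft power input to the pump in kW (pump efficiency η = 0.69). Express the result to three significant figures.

V = 4Q/(πD²) = 3.261 m/s; Re = 7.49×10^5; ε/D = 0.00221; f = 0.02438
h_f = f(L/D)V²/2g = 70.14 m
Total head H = z + h_f = 51.3 + 70.14 = 121.4 m
P_hyd = ρgQH = 724.0·9.81·0.0327·121.4 = 28.21 kW
P_shaft = P_hyd/η = 28.21/0.69 = 40.88 kW

P_shaft ≈ 40.9 kW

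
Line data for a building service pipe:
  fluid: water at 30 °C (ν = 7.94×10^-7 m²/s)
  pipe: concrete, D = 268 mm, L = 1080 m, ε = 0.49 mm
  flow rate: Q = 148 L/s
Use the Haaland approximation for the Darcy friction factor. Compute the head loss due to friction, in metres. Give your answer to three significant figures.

h_f ≈ 32.7 m

V = 4Q/(πD²) = 4·0.148/(π·0.268²) = 2.624 m/s
Re = VD/ν = 2.624·0.268/7.94×10^-7 = 8.86×10^5 → turbulent
ε/D = 0.49/268 = 0.00183
Haaland: f = 0.02311
h_f = f(L/D)V²/(2g) = 0.02311·(1080/0.268)·2.624²/(2·9.81) = 32.68 m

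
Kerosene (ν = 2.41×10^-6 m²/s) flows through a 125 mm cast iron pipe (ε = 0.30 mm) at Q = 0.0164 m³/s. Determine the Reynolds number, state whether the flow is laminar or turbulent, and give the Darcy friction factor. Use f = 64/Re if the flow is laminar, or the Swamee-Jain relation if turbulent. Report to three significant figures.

Re ≈ 6.93×10^4; turbulent; f ≈ 0.0270

V = 4Q/(πD²) = 1.336 m/s
Re = VD/ν = 1.336·0.125/2.41×10^-6 = 6.93×10^4
Re > 4000 → turbulent; ε/D = 0.00240
Swamee-Jain: f = 0.02696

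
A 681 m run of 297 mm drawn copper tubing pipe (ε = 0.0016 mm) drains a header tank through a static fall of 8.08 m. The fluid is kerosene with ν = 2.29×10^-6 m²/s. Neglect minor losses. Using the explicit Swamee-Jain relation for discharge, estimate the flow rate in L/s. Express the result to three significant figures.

Q ≈ 150 L/s

Swamee-Jain (Type II): Q = -0.965·√(gD⁵h_f/L)·ln[ε/(3.7D) + √(3.17ν²L/(gD³h_f))]
√(gD⁵h_f/L) = √(9.81·0.297⁵·8.08/681) = 0.01640
ε/(3.7D) = 1.46×10^-6; √(3.17ν²L/(gD³h_f)) = 7.38×10^-5
Q = -0.965·0.01640·ln(7.529×10^-5) = 0.1503 m³/s
Check: V = 2.17 m/s, Re = 2.81×10^5, f = 0.01461, h_f = 8.03 m ≈ 8.08 m ✓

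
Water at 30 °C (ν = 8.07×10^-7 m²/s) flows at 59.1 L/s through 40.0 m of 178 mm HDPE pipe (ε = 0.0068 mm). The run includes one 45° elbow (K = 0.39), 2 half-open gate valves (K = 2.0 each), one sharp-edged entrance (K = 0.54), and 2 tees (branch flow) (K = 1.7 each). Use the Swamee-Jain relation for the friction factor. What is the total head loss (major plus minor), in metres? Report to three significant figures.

V = 4Q/(πD²) = 2.375 m/s; V²/2g = 0.2875 m
Re = 5.24×10^5, ε/D = 3.82×10^-5 → f = 0.01358 (Swamee-Jain)
Major: h_f = f(L/D)·V²/2g = 0.01358·224.7·0.2875 = 0.8773 m
Minor: ΣK = 8.33; h_m = ΣK·V²/2g = 2.395 m
Total H_L = 0.8773 + 2.395 = 3.272 m

H_L ≈ 3.27 m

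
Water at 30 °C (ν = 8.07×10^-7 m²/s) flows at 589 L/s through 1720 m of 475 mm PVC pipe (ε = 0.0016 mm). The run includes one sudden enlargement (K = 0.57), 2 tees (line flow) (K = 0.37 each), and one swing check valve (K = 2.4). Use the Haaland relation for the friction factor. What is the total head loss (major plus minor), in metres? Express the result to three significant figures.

V = 4Q/(πD²) = 3.324 m/s; V²/2g = 0.5631 m
Re = 1.96×10^6, ε/D = 3.37×10^-6 → f = 0.01047 (Haaland)
Major: h_f = f(L/D)·V²/2g = 0.01047·3621·0.5631 = 21.35 m
Minor: ΣK = 3.71; h_m = ΣK·V²/2g = 2.089 m
Total H_L = 21.35 + 2.089 = 23.44 m

H_L ≈ 23.4 m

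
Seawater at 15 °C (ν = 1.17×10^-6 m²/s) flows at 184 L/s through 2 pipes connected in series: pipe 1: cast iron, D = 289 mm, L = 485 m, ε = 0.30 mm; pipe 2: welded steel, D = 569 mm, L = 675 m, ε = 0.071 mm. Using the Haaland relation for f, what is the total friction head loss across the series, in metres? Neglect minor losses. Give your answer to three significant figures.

Pipe 1: V = 2.805 m/s, Re = 6.93×10^5, ε/D = 0.00104, f = 0.02023, h_1 = f(L/D)V²/2g = 13.61 m
Pipe 2: V = 0.7236 m/s, Re = 3.52×10^5, ε/D = 1.25×10^-4, f = 0.01513, h_2 = f(L/D)V²/2g = 0.4791 m
Series → Q common, losses add: H = Σh = 14.09 m

H ≈ 14.1 m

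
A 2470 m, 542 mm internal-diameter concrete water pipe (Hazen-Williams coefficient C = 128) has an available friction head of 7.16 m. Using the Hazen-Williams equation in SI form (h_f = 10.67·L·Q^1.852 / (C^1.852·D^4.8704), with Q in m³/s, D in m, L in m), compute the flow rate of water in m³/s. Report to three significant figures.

Rearranging: Q = [h_f·C^1.852·D^4.8704 / (10.67·L)]^(1/1.852)
Q = [7.16·128^1.852·0.542^4.8704 / (10.67·2470)]^0.540 = 0.3035 m³/s

Q ≈ 0.304 m³/s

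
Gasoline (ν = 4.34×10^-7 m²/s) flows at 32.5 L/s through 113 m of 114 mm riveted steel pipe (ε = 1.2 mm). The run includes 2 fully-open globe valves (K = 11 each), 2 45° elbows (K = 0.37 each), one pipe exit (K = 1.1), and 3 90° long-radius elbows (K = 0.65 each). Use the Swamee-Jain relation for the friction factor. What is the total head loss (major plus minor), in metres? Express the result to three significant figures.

H_L ≈ 33.1 m

V = 4Q/(πD²) = 3.184 m/s; V²/2g = 0.5167 m
Re = 8.36×10^5, ε/D = 0.0105 → f = 0.03869 (Swamee-Jain)
Major: h_f = f(L/D)·V²/2g = 0.03869·991.2·0.5167 = 19.82 m
Minor: ΣK = 25.8; h_m = ΣK·V²/2g = 13.33 m
Total H_L = 19.82 + 13.33 = 33.15 m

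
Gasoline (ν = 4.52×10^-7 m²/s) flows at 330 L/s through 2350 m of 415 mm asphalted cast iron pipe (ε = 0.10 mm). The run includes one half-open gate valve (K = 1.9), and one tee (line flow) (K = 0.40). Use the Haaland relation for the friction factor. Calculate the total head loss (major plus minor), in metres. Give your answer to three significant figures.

V = 4Q/(πD²) = 2.440 m/s; V²/2g = 0.3034 m
Re = 2.24×10^6, ε/D = 2.41×10^-4 → f = 0.01464 (Haaland)
Major: h_f = f(L/D)·V²/2g = 0.01464·5663·0.3034 = 25.15 m
Minor: ΣK = 2.30; h_m = ΣK·V²/2g = 0.6977 m
Total H_L = 25.15 + 0.6977 = 25.85 m

H_L ≈ 25.9 m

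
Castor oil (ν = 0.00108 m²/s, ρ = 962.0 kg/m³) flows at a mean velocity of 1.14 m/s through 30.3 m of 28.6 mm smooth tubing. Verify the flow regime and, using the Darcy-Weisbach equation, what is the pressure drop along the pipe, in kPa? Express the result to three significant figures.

Δp ≈ 1400 kPa

Re = VD/ν = 1.14·0.02860/0.00108 = 30.2 → laminar (Re < 2300)
f = 64/Re = 2.120
h_f = f(L/D)V²/(2g) = 2.120·(30.3/0.02860)·1.14²/(2·9.81) = 148.8 m
Δp = ρg·h_f = 962.0·9.81·148.8 = 1404 kPa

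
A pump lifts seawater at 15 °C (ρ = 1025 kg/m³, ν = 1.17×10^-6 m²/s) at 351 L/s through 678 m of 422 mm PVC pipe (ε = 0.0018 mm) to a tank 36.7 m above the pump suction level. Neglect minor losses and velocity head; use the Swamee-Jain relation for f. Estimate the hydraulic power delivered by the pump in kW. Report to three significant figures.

V = 4Q/(πD²) = 2.510 m/s; Re = 9.05×10^5; ε/D = 4.27×10^-6; f = 0.01190
h_f = f(L/D)V²/2g = 6.139 m
Total head H = z + h_f = 36.7 + 6.139 = 42.84 m
P_hyd = ρgQH = 1025·9.81·0.351·42.84 = 151.2 kW

P_hyd ≈ 151 kW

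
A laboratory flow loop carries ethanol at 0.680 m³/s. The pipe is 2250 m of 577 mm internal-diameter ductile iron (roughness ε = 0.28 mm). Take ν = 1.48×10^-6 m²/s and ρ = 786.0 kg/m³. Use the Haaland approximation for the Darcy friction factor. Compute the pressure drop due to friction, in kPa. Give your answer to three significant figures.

Δp ≈ 177 kPa

V = 4Q/(πD²) = 4·0.680/(π·0.577²) = 2.601 m/s
Re = VD/ν = 2.601·0.577/1.48×10^-6 = 1.01×10^6 → turbulent
ε/D = 0.28/577 = 4.85×10^-4
Haaland: f = 0.01706
h_f = f(L/D)V²/(2g) = 0.01706·(2250/0.577)·2.601²/(2·9.81) = 22.94 m
Δp = ρg·h_f = 786.0·9.81·22.94 = 176.9 kPa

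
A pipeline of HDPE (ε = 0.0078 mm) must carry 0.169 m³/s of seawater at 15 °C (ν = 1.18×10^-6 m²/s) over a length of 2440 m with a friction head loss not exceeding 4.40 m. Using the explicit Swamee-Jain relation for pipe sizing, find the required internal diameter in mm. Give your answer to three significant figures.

Swamee-Jain (Type III): D = 0.66·[ε^1.25·(LQ²/(gh_f))^4.75 + ν·Q^9.4·(L/(gh_f))^5.2]^0.04
LQ²/(gh_f) = 1.615; L/(gh_f) = 56.53
Term 1 = ε^1.25·(…)^4.75 = 4.01×10^-6; Term 2 = ν·Q^9.4·(…)^5.2 = 8.43×10^-5
D = 0.66·(4.01×10^-6 + 8.43×10^-5)^0.04 = 0.4543 m = 454 mm
Check: V = 1.04 m/s, Re = 4.01×10^5, f = 0.01386, h_f = 4.12 m ≈ 4.40 m ✓

D ≈ 454 mm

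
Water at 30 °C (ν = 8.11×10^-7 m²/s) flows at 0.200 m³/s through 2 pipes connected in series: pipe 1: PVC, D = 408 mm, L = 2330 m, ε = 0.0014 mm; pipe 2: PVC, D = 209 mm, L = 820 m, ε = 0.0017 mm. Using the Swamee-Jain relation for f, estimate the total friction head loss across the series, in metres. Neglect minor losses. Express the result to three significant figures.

Pipe 1: V = 1.530 m/s, Re = 7.70×10^5, ε/D = 3.43×10^-6, f = 0.01221, h_1 = f(L/D)V²/2g = 8.316 m
Pipe 2: V = 5.830 m/s, Re = 1.50×10^6, ε/D = 8.13×10^-6, f = 0.01111, h_2 = f(L/D)V²/2g = 75.50 m
Series → Q common, losses add: H = Σh = 83.82 m

H ≈ 83.8 m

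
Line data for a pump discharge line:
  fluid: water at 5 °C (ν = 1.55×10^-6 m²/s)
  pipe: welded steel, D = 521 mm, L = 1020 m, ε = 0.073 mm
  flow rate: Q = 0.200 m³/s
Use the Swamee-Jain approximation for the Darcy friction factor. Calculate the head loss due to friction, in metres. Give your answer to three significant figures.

V = 4Q/(πD²) = 4·0.200/(π·0.521²) = 0.9381 m/s
Re = VD/ν = 0.9381·0.521/1.55×10^-6 = 3.15×10^5 → turbulent
ε/D = 0.073/521 = 1.40×10^-4
Swamee-Jain: f = 0.01571
h_f = f(L/D)V²/(2g) = 0.01571·(1020/0.521)·0.9381²/(2·9.81) = 1.379 m

h_f ≈ 1.38 m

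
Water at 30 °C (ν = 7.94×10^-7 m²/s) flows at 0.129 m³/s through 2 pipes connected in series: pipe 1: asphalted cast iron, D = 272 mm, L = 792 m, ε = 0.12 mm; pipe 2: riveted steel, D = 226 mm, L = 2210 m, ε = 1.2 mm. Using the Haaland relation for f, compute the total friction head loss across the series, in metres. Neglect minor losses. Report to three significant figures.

H ≈ 173 m

Pipe 1: V = 2.220 m/s, Re = 7.61×10^5, ε/D = 4.41×10^-4, f = 0.01690, h_1 = f(L/D)V²/2g = 12.36 m
Pipe 2: V = 3.216 m/s, Re = 9.15×10^5, ε/D = 0.00531, f = 0.03108, h_2 = f(L/D)V²/2g = 160.2 m
Series → Q common, losses add: H = Σh = 172.6 m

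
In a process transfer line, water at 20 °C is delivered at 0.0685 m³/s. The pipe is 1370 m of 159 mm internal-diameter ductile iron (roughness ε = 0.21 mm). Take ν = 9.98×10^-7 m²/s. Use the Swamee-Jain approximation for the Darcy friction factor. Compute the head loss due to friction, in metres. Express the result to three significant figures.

V = 4Q/(πD²) = 4·0.0685/(π·0.159²) = 3.450 m/s
Re = VD/ν = 3.450·0.159/9.98×10^-7 = 5.50×10^5 → turbulent
ε/D = 0.21/159 = 0.00132
Swamee-Jain: f = 0.02160
h_f = f(L/D)V²/(2g) = 0.02160·(1370/0.159)·3.450²/(2·9.81) = 112.9 m

h_f ≈ 113 m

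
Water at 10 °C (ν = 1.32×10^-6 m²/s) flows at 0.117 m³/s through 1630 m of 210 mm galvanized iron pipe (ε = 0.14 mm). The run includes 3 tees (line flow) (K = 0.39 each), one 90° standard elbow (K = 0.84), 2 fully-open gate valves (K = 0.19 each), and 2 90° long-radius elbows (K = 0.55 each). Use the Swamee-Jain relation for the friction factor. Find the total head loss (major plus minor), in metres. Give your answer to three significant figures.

H_L ≈ 86.4 m

V = 4Q/(πD²) = 3.378 m/s; V²/2g = 0.5816 m
Re = 5.37×10^5, ε/D = 6.67×10^-4 → f = 0.01869 (Swamee-Jain)
Major: h_f = f(L/D)·V²/2g = 0.01869·7762·0.5816 = 84.37 m
Minor: ΣK = 3.49; h_m = ΣK·V²/2g = 2.030 m
Total H_L = 84.37 + 2.030 = 86.40 m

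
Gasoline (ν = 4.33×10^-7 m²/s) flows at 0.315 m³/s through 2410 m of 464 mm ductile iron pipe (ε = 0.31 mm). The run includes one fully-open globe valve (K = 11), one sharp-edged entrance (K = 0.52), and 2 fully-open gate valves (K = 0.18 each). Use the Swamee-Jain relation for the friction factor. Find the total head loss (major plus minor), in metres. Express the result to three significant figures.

V = 4Q/(πD²) = 1.863 m/s; V²/2g = 0.1769 m
Re = 2.00×10^6, ε/D = 6.68×10^-4 → f = 0.01812 (Swamee-Jain)
Major: h_f = f(L/D)·V²/2g = 0.01812·5194·0.1769 = 16.64 m
Minor: ΣK = 11.9; h_m = ΣK·V²/2g = 2.101 m
Total H_L = 16.64 + 2.101 = 18.74 m

H_L ≈ 18.7 m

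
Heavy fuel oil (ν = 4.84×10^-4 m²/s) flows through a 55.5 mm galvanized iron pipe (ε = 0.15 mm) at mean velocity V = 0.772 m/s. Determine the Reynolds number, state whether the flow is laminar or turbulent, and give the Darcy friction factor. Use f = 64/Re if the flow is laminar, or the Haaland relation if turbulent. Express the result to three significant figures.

Re ≈ 88.5; laminar; f = 64/Re ≈ 0.723

Re = VD/ν = 0.7720·0.0555/4.84×10^-4 = 88.5
Re < 2300 → laminar → f = 64/Re = 0.7230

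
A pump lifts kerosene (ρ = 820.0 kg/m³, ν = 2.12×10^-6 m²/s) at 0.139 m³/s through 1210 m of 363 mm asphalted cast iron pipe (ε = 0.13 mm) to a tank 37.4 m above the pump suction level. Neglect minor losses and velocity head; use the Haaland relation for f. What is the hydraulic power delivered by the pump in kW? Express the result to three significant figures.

V = 4Q/(πD²) = 1.343 m/s; Re = 2.30×10^5; ε/D = 3.58×10^-4; f = 0.01761
h_f = f(L/D)V²/2g = 5.396 m
Total head H = z + h_f = 37.4 + 5.396 = 42.80 m
P_hyd = ρgQH = 820.0·9.81·0.139·42.80 = 47.85 kW

P_hyd ≈ 47.9 kW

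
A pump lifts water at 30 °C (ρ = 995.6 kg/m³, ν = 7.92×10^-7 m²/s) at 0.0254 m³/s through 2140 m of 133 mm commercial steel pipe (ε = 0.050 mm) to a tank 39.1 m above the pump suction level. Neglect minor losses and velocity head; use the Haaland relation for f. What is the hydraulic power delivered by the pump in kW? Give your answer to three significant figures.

P_hyd ≈ 21.5 kW

V = 4Q/(πD²) = 1.828 m/s; Re = 3.07×10^5; ε/D = 3.76×10^-4; f = 0.01728
h_f = f(L/D)V²/2g = 47.37 m
Total head H = z + h_f = 39.1 + 47.37 = 86.47 m
P_hyd = ρgQH = 995.6·9.81·0.0254·86.47 = 21.45 kW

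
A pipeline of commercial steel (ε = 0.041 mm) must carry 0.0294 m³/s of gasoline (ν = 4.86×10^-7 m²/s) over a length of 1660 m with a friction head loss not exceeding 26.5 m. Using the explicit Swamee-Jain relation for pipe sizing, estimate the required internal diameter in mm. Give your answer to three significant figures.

D ≈ 151 mm

Swamee-Jain (Type III): D = 0.66·[ε^1.25·(LQ²/(gh_f))^4.75 + ν·Q^9.4·(L/(gh_f))^5.2]^0.04
LQ²/(gh_f) = 0.005519; L/(gh_f) = 6.385
Term 1 = ε^1.25·(…)^4.75 = 6.17×10^-17; Term 2 = ν·Q^9.4·(…)^5.2 = 2.99×10^-17
D = 0.66·(6.17×10^-17 + 2.99×10^-17)^0.04 = 0.1507 m = 151 mm
Check: V = 1.65 m/s, Re = 5.11×10^5, f = 0.01612, h_f = 24.6 m ≈ 26.5 m ✓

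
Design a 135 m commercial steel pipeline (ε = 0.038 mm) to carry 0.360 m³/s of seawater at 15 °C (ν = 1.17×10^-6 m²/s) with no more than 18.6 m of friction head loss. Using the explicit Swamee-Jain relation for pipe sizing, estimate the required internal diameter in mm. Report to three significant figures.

Swamee-Jain (Type III): D = 0.66·[ε^1.25·(LQ²/(gh_f))^4.75 + ν·Q^9.4·(L/(gh_f))^5.2]^0.04
LQ²/(gh_f) = 0.09589; L/(gh_f) = 0.7399
Term 1 = ε^1.25·(…)^4.75 = 4.35×10^-11; Term 2 = ν·Q^9.4·(…)^5.2 = 1.65×10^-11
D = 0.66·(4.35×10^-11 + 1.65×10^-11)^0.04 = 0.2574 m = 257 mm
Check: V = 6.92 m/s, Re = 1.52×10^6, f = 0.01381, h_f = 17.7 m ≈ 18.6 m ✓

D ≈ 257 mm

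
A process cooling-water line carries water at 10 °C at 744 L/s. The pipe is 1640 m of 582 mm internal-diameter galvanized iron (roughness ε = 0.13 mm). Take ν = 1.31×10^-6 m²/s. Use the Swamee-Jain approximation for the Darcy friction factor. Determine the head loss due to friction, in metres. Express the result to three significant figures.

V = 4Q/(πD²) = 4·0.744/(π·0.582²) = 2.797 m/s
Re = VD/ν = 2.797·0.582/1.31×10^-6 = 1.24×10^6 → turbulent
ε/D = 0.13/582 = 2.23×10^-4
Swamee-Jain: f = 0.01486
h_f = f(L/D)V²/(2g) = 0.01486·(1640/0.582)·2.797²/(2·9.81) = 16.69 m

h_f ≈ 16.7 m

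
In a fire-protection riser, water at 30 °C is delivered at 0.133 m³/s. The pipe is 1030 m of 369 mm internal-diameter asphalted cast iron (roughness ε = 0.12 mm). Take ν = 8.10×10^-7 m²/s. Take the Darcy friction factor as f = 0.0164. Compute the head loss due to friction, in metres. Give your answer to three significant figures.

V = 4Q/(πD²) = 4·0.133/(π·0.369²) = 1.244 m/s
h_f = f(L/D)V²/(2g) = 0.01640·(1030/0.369)·1.244²/(2·9.81) = 3.609 m

h_f ≈ 3.61 m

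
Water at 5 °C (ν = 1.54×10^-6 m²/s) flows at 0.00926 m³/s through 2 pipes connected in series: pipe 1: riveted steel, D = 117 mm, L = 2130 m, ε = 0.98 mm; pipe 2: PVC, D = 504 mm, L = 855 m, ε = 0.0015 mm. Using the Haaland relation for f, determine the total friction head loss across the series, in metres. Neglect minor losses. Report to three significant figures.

H ≈ 25.3 m

Pipe 1: V = 0.8613 m/s, Re = 6.54×10^4, ε/D = 0.00838, f = 0.03674, h_1 = f(L/D)V²/2g = 25.29 m
Pipe 2: V = 0.04642 m/s, Re = 1.52×10^4, ε/D = 2.98×10^-6, f = 0.02762, h_2 = f(L/D)V²/2g = 0.005146 m
Series → Q common, losses add: H = Σh = 25.30 m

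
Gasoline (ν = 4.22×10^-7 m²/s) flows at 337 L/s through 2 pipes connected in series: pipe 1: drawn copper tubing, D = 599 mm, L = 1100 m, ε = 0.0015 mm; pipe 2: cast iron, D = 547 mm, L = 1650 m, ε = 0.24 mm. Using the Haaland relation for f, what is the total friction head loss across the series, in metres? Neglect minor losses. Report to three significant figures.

Pipe 1: V = 1.196 m/s, Re = 1.70×10^6, ε/D = 2.50×10^-6, f = 0.01068, h_1 = f(L/D)V²/2g = 1.429 m
Pipe 2: V = 1.434 m/s, Re = 1.86×10^6, ε/D = 4.39×10^-4, f = 0.01652, h_2 = f(L/D)V²/2g = 5.223 m
Series → Q common, losses add: H = Σh = 6.652 m

H ≈ 6.65 m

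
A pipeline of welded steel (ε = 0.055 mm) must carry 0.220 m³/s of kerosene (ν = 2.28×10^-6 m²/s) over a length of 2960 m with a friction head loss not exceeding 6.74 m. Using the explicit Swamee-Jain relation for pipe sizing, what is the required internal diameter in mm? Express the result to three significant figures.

Swamee-Jain (Type III): D = 0.66·[ε^1.25·(LQ²/(gh_f))^4.75 + ν·Q^9.4·(L/(gh_f))^5.2]^0.04
LQ²/(gh_f) = 2.167; L/(gh_f) = 44.77
Term 1 = ε^1.25·(…)^4.75 = 1.86×10^-4; Term 2 = ν·Q^9.4·(…)^5.2 = 5.78×10^-4
D = 0.66·(1.86×10^-4 + 5.78×10^-4)^0.04 = 0.4953 m = 495 mm
Check: V = 1.14 m/s, Re = 2.48×10^5, f = 0.01596, h_f = 6.34 m ≈ 6.74 m ✓

D ≈ 495 mm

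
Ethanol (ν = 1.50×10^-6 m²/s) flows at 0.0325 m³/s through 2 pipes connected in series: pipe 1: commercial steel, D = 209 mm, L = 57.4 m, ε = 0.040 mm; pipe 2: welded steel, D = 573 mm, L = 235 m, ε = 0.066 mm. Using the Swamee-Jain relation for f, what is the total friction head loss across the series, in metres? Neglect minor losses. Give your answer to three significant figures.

H ≈ 0.235 m

Pipe 1: V = 0.9473 m/s, Re = 1.32×10^5, ε/D = 1.91×10^-4, f = 0.01812, h_1 = f(L/D)V²/2g = 0.2277 m
Pipe 2: V = 0.1260 m/s, Re = 4.81×10^4, ε/D = 1.15×10^-4, f = 0.02139, h_2 = f(L/D)V²/2g = 0.007103 m
Series → Q common, losses add: H = Σh = 0.2348 m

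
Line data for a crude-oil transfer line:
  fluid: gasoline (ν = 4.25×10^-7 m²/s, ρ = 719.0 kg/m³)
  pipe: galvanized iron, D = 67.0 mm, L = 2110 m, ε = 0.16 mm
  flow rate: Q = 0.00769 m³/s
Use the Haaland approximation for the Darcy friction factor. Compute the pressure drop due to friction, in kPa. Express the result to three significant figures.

Δp ≈ 1350 kPa

V = 4Q/(πD²) = 4·0.00769/(π·0.0670²) = 2.181 m/s
Re = VD/ν = 2.181·0.0670/4.25×10^-7 = 3.44×10^5 → turbulent
ε/D = 0.16/67.0 = 0.00239
Haaland: f = 0.02503
h_f = f(L/D)V²/(2g) = 0.02503·(2110/0.0670)·2.181²/(2·9.81) = 191.1 m
Δp = ρg·h_f = 719.0·9.81·191.1 = 1348 kPa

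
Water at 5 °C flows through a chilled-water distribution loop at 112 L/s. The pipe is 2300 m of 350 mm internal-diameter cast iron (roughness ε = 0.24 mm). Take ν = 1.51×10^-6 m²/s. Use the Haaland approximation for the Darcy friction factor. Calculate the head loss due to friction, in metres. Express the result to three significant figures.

V = 4Q/(πD²) = 4·0.112/(π·0.350²) = 1.164 m/s
Re = VD/ν = 1.164·0.350/1.51×10^-6 = 2.70×10^5 → turbulent
ε/D = 0.24/350 = 6.86×10^-4
Haaland: f = 0.01919
h_f = f(L/D)V²/(2g) = 0.01919·(2300/0.350)·1.164²/(2·9.81) = 8.709 m

h_f ≈ 8.71 m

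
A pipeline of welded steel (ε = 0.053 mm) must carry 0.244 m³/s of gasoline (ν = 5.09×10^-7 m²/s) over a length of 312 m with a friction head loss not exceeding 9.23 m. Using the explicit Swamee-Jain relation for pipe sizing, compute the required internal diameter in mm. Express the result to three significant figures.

D ≈ 301 mm

Swamee-Jain (Type III): D = 0.66·[ε^1.25·(LQ²/(gh_f))^4.75 + ν·Q^9.4·(L/(gh_f))^5.2]^0.04
LQ²/(gh_f) = 0.2051; L/(gh_f) = 3.446
Term 1 = ε^1.25·(…)^4.75 = 2.44×10^-9; Term 2 = ν·Q^9.4·(…)^5.2 = 5.52×10^-10
D = 0.66·(2.44×10^-9 + 5.52×10^-10)^0.04 = 0.3010 m = 301 mm
Check: V = 3.43 m/s, Re = 2.03×10^6, f = 0.01401, h_f = 8.70 m ≈ 9.23 m ✓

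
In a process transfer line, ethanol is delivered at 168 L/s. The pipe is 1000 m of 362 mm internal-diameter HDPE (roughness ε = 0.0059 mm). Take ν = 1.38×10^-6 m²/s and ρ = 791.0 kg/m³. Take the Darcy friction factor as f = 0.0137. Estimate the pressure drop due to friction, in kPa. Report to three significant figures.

V = 4Q/(πD²) = 4·0.168/(π·0.362²) = 1.632 m/s
h_f = f(L/D)V²/(2g) = 0.01370·(1000/0.362)·1.632²/(2·9.81) = 5.139 m
Δp = ρg·h_f = 791.0·9.81·5.139 = 39.88 kPa

Δp ≈ 39.9 kPa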